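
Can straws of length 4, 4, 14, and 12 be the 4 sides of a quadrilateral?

A quadrilateral exists iff every side is shorter than the sum of the others — equivalently, the longest side is less than the sum of the rest.
Longest side 14 < 20 (sum of the remaining 3), so yes.

Yes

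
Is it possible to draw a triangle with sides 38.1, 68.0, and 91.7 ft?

Yes

The longest side is 91.7, and the other two sum to 106.1.
Since 106.1 > 91.7, the triangle inequality holds.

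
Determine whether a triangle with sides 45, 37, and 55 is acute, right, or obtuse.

acute

Compare the square of the longest side to the sum of squares of the other two: 37² + 45² = 3394 > 3025 = 55².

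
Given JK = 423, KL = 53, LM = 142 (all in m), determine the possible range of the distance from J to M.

The maximum is all hops collinear in one direction: 423 + 53 + 142 = 618.
The longest hop is 423; the others sum to 195. Folding the others back against it leaves at least 423 − 195 = 228.

228 ≤ JM ≤ 618 m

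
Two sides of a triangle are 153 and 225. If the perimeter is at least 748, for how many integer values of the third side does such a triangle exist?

Triangle inequality: 72 < x < 378. Perimeter ≥ 748 gives x ≥ 748 − 153 − 225 = 370.
So 370 ≤ x < 378; integers 370 through 377: 8 values.

8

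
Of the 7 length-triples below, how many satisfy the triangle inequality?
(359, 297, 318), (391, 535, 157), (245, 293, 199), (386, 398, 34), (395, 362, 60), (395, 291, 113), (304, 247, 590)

6

(297,318,359): 297+318 > 359 → valid
(157,391,535): 157+391 > 535 → valid
(199,245,293): 199+245 > 293 → valid
(34,386,398): 34+386 > 398 → valid
(60,362,395): 60+362 > 395 → valid
(113,291,395): 113+291 > 395 → valid
(247,304,590): 247+304 ≤ 590 → not valid
6 of the 7 triples form a triangle.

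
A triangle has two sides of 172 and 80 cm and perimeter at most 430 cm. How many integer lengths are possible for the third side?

86

Triangle inequality: 92 < x < 252. Perimeter ≤ 430 gives x ≤ 430 − 172 − 80 = 178.
So 92 < x ≤ 178; integers 93 through 178: 86 values.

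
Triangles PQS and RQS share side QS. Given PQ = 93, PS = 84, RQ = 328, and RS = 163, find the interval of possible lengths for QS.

165 < QS < 177

From triangle PQS: |93 − 84| < QS < 93 + 84, i.e. 9 < QS < 177.
From triangle RQS: 165 < QS < 491.
Both must hold, so QS lies in the intersection.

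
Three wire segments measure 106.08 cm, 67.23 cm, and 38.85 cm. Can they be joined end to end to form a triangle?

The two shorter sides sum to 106.08, exactly equal to the longest side 106.08.
That gives only a degenerate (flat) triangle — the inequality must be strict.

No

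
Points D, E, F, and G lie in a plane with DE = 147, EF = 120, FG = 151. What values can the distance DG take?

The maximum is all hops collinear in one direction: 147 + 120 + 151 = 418.
The longest hop is 151; the others sum to 267. Since 151 ≤ 267, the path can fold back on itself completely, so the minimum distance is 0.

0 ≤ DG ≤ 418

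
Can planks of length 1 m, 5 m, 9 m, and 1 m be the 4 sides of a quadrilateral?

No

For a quadrilateral, each side must be shorter than the sum of the others.
Here the longest side is 9, but the remaining 3 sides sum to only 7.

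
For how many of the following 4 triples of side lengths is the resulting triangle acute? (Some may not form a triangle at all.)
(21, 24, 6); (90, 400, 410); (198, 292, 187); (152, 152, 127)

(21,24,6): 6²+21² = 477 < 576 = 24² → obtuse
(90,400,410): 90²+400² = 168100 = 410² → right
(198,292,187): 187²+198² = 74173 < 85264 = 292² → obtuse
(152,152,127): 127²+152² = 39233 > 23104 = 152² → acute
1 of the 4 is acute.

1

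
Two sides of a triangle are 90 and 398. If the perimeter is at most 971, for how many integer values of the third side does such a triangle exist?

Triangle inequality: 308 < x < 488. Perimeter ≤ 971 gives x ≤ 971 − 90 − 398 = 483.
So 308 < x ≤ 483; integers 309 through 483: 175 values.

175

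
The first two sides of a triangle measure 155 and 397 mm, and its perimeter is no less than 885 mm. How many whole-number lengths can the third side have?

219

Triangle inequality: 242 < x < 552. Perimeter ≥ 885 gives x ≥ 885 − 155 − 397 = 333.
So 333 ≤ x < 552; integers 333 through 551: 219 values.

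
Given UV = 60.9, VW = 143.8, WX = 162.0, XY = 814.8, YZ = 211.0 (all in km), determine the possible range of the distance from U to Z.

237.1 ≤ UZ ≤ 1392.5 km

The maximum is all hops collinear in one direction: 60.9 + 143.8 + 162.0 + 814.8 + 211.0 = 1392.5.
The longest hop is 814.8; the others sum to 577.7. Folding the others back against it leaves at least 814.8 − 577.7 = 237.1.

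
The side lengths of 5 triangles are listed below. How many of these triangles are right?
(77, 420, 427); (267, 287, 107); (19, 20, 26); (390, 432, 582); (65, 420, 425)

3

(77,420,427): 77²+420² = 182329 = 427² → right
(267,287,107): 107²+267² = 82738 > 82369 = 287² → acute
(19,20,26): 19²+20² = 761 > 676 = 26² → acute
(390,432,582): 390²+432² = 338724 = 582² → right
(65,420,425): 65²+420² = 180625 = 425² → right
3 of the 5 are right.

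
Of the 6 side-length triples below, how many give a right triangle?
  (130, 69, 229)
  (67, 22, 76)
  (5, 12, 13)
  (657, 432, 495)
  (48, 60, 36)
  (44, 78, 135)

(130,69,229): 69+130 ≤ 229, not a triangle
(67,22,76): 22²+67² = 4973 < 5776 = 76² → obtuse
(5,12,13): 5²+12² = 169 = 13² → right
(657,432,495): 432²+495² = 431649 = 657² → right
(48,60,36): 36²+48² = 3600 = 60² → right
(44,78,135): 44+78 ≤ 135, not a triangle
3 of the 6 are right.

3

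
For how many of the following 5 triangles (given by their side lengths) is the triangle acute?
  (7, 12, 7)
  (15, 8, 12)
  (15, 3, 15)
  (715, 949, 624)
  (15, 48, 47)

(7,12,7): 7²+7² = 98 < 144 = 12² → obtuse
(15,8,12): 8²+12² = 208 < 225 = 15² → obtuse
(15,3,15): 3²+15² = 234 > 225 = 15² → acute
(715,949,624): 624²+715² = 900601 = 949² → right
(15,48,47): 15²+47² = 2434 > 2304 = 48² → acute
2 of the 5 are acute.

2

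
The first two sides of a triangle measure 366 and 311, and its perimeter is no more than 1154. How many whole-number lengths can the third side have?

Triangle inequality: 55 < x < 677. Perimeter ≤ 1154 gives x ≤ 1154 − 366 − 311 = 477.
So 55 < x ≤ 477; integers 56 through 477: 422 values.

422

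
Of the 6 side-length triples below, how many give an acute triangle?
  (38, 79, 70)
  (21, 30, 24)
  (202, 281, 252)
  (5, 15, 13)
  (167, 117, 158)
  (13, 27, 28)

(38,79,70): 38²+70² = 6344 > 6241 = 79² → acute
(21,30,24): 21²+24² = 1017 > 900 = 30² → acute
(202,281,252): 202²+252² = 104308 > 78961 = 281² → acute
(5,15,13): 5²+13² = 194 < 225 = 15² → obtuse
(167,117,158): 117²+158² = 38653 > 27889 = 167² → acute
(13,27,28): 13²+27² = 898 > 784 = 28² → acute
5 of the 6 are acute.

5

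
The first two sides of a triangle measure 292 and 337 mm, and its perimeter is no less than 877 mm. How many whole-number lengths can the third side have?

Triangle inequality: 45 < x < 629. Perimeter ≥ 877 gives x ≥ 877 − 292 − 337 = 248.
So 248 ≤ x < 629; integers 248 through 628: 381 values.

381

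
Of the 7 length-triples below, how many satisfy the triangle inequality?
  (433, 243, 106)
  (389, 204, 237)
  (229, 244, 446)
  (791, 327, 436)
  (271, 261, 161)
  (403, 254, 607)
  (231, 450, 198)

4

(106,243,433): 106+243 ≤ 433 → not valid
(204,237,389): 204+237 > 389 → valid
(229,244,446): 229+244 > 446 → valid
(327,436,791): 327+436 ≤ 791 → not valid
(161,261,271): 161+261 > 271 → valid
(254,403,607): 254+403 > 607 → valid
(198,231,450): 198+231 ≤ 450 → not valid
4 of the 7 triples form a triangle.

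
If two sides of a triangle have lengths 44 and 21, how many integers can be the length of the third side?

41

The third side lies in the open interval (23, 65).
Integers from 24 to 64 inclusive: 64 − 24 + 1 = 41.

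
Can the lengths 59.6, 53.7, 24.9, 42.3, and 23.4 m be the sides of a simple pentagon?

Yes

A pentagon exists iff every side is shorter than the sum of the others — equivalently, the longest side is less than the sum of the rest.
Longest side 59.6 < 144.3 (sum of the remaining 4), so yes.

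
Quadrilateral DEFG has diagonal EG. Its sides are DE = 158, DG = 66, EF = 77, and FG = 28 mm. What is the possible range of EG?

92 < EG < 105

From triangle DEG: |158 − 66| < EG < 158 + 66, i.e. 92 < EG < 224.
From triangle FEG: 49 < EG < 105.
Both must hold, so EG lies in the intersection.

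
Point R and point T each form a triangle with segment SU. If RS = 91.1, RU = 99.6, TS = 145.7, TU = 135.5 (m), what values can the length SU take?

From triangle RSU: |91.1 − 99.6| < SU < 91.1 + 99.6, i.e. 8.5 < SU < 190.7.
From triangle TSU: 10.2 < SU < 281.2.
Both must hold, so SU lies in the intersection.

10.2 < SU < 190.7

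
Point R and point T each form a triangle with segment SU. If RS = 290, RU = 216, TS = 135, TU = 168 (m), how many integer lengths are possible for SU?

From triangle RSU: 74 < SU < 506.
From triangle TSU: 33 < SU < 303.
Intersection: 74 < SU < 303, so integers 75 through 302: 228 values.

228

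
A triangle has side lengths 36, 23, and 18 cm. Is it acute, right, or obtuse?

Compare the square of the longest side to the sum of squares of the other two: 18² + 23² = 853 < 1296 = 36².

obtuse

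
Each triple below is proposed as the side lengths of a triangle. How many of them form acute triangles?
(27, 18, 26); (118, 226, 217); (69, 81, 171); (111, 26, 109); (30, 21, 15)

(27,18,26): 18²+26² = 1000 > 729 = 27² → acute
(118,226,217): 118²+217² = 61013 > 51076 = 226² → acute
(69,81,171): 69+81 ≤ 171, not a triangle
(111,26,109): 26²+109² = 12557 > 12321 = 111² → acute
(30,21,15): 15²+21² = 666 < 900 = 30² → obtuse
3 of the 5 are acute.

3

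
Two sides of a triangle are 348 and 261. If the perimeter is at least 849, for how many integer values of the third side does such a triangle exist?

369

Triangle inequality: 87 < x < 609. Perimeter ≥ 849 gives x ≥ 849 − 348 − 261 = 240.
So 240 ≤ x < 609; integers 240 through 608: 369 values.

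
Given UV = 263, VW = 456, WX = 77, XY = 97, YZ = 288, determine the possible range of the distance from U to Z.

The maximum is all hops collinear in one direction: 263 + 456 + 77 + 97 + 288 = 1181.
The longest hop is 456; the others sum to 725. Since 456 ≤ 725, the path can fold back on itself completely, so the minimum distance is 0.

0 ≤ UZ ≤ 1181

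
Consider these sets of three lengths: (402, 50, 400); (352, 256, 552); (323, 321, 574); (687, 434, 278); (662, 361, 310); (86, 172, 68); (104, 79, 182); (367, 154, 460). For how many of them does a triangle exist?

(50,400,402): 50+400 > 402 → valid
(256,352,552): 256+352 > 552 → valid
(321,323,574): 321+323 > 574 → valid
(278,434,687): 278+434 > 687 → valid
(310,361,662): 310+361 > 662 → valid
(68,86,172): 68+86 ≤ 172 → not valid
(79,104,182): 79+104 > 182 → valid
(154,367,460): 154+367 > 460 → valid
7 of the 8 triples form a triangle.

7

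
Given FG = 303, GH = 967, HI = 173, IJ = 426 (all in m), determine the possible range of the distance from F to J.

The maximum is all hops collinear in one direction: 303 + 967 + 173 + 426 = 1869.
The longest hop is 967; the others sum to 902. Folding the others back against it leaves at least 967 − 902 = 65.

65 ≤ FJ ≤ 1869 m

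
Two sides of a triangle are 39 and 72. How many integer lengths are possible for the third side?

The third side lies in the open interval (33, 111).
Integers from 34 to 110 inclusive: 110 − 34 + 1 = 77.

77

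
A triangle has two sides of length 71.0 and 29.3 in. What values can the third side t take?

By the triangle inequality, t must be less than 71.0 + 29.3 = 100.3 and greater than |71.0 − 29.3| = 41.7.

41.7 < t < 100.3 (in)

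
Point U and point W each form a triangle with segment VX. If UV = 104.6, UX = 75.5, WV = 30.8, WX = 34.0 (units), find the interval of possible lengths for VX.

From triangle UVX: |104.6 − 75.5| < VX < 104.6 + 75.5, i.e. 29.1 < VX < 180.1.
From triangle WVX: 3.2 < VX < 64.8.
Both must hold, so VX lies in the intersection.

29.1 < VX < 64.8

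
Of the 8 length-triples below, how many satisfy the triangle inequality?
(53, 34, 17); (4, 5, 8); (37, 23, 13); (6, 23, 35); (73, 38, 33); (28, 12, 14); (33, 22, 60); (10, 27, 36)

2

(17,34,53): 17+34 ≤ 53 → not valid
(4,5,8): 4+5 > 8 → valid
(13,23,37): 13+23 ≤ 37 → not valid
(6,23,35): 6+23 ≤ 35 → not valid
(33,38,73): 33+38 ≤ 73 → not valid
(12,14,28): 12+14 ≤ 28 → not valid
(22,33,60): 22+33 ≤ 60 → not valid
(10,27,36): 10+27 > 36 → valid
2 of the 8 triples form a triangle.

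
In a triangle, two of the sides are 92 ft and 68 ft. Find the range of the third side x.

By the triangle inequality, x must be less than 92 + 68 = 160 and greater than |92 − 68| = 24.

24 < x < 160 (ft)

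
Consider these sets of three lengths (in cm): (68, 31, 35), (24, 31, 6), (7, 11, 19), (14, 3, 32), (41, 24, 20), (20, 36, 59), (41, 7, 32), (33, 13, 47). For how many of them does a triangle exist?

(31,35,68): 31+35 ≤ 68 → not valid
(6,24,31): 6+24 ≤ 31 → not valid
(7,11,19): 7+11 ≤ 19 → not valid
(3,14,32): 3+14 ≤ 32 → not valid
(20,24,41): 20+24 > 41 → valid
(20,36,59): 20+36 ≤ 59 → not valid
(7,32,41): 7+32 ≤ 41 → not valid
(13,33,47): 13+33 ≤ 47 → not valid
1 of the 8 triples forms a triangle.

1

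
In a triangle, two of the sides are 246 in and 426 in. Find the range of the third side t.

By the triangle inequality, t must be less than 246 + 426 = 672 and greater than |246 − 426| = 180.

180 < t < 672 (in)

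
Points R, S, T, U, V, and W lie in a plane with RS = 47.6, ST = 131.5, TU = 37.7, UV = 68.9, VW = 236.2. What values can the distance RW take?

The maximum is all hops collinear in one direction: 47.6 + 131.5 + 37.7 + 68.9 + 236.2 = 521.9.
The longest hop is 236.2; the others sum to 285.7. Since 236.2 ≤ 285.7, the path can fold back on itself completely, so the minimum distance is 0.

0 ≤ RW ≤ 521.9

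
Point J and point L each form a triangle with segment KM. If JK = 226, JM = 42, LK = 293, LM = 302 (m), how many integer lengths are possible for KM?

83

From triangle JKM: 184 < KM < 268.
From triangle LKM: 9 < KM < 595.
Intersection: 184 < KM < 268, so integers 185 through 267: 83 values.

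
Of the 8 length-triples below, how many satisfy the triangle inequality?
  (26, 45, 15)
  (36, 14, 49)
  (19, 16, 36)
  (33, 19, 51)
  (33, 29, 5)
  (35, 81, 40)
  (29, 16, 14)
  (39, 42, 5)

5

(15,26,45): 15+26 ≤ 45 → not valid
(14,36,49): 14+36 > 49 → valid
(16,19,36): 16+19 ≤ 36 → not valid
(19,33,51): 19+33 > 51 → valid
(5,29,33): 5+29 > 33 → valid
(35,40,81): 35+40 ≤ 81 → not valid
(14,16,29): 14+16 > 29 → valid
(5,39,42): 5+39 > 42 → valid
5 of the 8 triples form a triangle.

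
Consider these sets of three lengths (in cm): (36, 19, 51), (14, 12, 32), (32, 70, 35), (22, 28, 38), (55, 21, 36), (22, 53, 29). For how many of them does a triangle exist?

3

(19,36,51): 19+36 > 51 → valid
(12,14,32): 12+14 ≤ 32 → not valid
(32,35,70): 32+35 ≤ 70 → not valid
(22,28,38): 22+28 > 38 → valid
(21,36,55): 21+36 > 55 → valid
(22,29,53): 22+29 ≤ 53 → not valid
3 of the 6 triples form a triangle.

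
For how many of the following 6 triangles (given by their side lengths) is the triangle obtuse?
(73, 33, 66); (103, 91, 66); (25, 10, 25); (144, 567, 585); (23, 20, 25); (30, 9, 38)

1

(73,33,66): 33²+66² = 5445 > 5329 = 73² → acute
(103,91,66): 66²+91² = 12637 > 10609 = 103² → acute
(25,10,25): 10²+25² = 725 > 625 = 25² → acute
(144,567,585): 144²+567² = 342225 = 585² → right
(23,20,25): 20²+23² = 929 > 625 = 25² → acute
(30,9,38): 9²+30² = 981 < 1444 = 38² → obtuse
1 of the 6 is obtuse.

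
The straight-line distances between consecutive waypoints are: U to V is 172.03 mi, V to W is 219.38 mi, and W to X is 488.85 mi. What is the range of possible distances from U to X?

97.44 ≤ UX ≤ 880.26 mi

The maximum is all hops collinear in one direction: 172.03 + 219.38 + 488.85 = 880.26.
The longest hop is 488.85; the others sum to 391.41. Folding the others back against it leaves at least 488.85 − 391.41 = 97.44.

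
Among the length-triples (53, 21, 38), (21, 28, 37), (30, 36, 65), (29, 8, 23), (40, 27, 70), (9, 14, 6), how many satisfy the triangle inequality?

(21,38,53): 21+38 > 53 → valid
(21,28,37): 21+28 > 37 → valid
(30,36,65): 30+36 > 65 → valid
(8,23,29): 8+23 > 29 → valid
(27,40,70): 27+40 ≤ 70 → not valid
(6,9,14): 6+9 > 14 → valid
5 of the 6 triples form a triangle.

5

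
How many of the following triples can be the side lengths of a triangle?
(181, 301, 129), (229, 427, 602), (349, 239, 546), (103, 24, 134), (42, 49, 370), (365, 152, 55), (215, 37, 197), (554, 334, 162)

4

(129,181,301): 129+181 > 301 → valid
(229,427,602): 229+427 > 602 → valid
(239,349,546): 239+349 > 546 → valid
(24,103,134): 24+103 ≤ 134 → not valid
(42,49,370): 42+49 ≤ 370 → not valid
(55,152,365): 55+152 ≤ 365 → not valid
(37,197,215): 37+197 > 215 → valid
(162,334,554): 162+334 ≤ 554 → not valid
4 of the 8 triples form a triangle.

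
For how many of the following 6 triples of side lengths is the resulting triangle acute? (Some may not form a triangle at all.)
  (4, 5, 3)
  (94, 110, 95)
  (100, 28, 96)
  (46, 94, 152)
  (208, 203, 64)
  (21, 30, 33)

3

(4,5,3): 3²+4² = 25 = 5² → right
(94,110,95): 94²+95² = 17861 > 12100 = 110² → acute
(100,28,96): 28²+96² = 10000 = 100² → right
(46,94,152): 46+94 ≤ 152, not a triangle
(208,203,64): 64²+203² = 45305 > 43264 = 208² → acute
(21,30,33): 21²+30² = 1341 > 1089 = 33² → acute
3 of the 6 are acute.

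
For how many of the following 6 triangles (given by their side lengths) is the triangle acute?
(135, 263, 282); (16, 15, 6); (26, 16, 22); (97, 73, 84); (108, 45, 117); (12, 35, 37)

(135,263,282): 135²+263² = 87394 > 79524 = 282² → acute
(16,15,6): 6²+15² = 261 > 256 = 16² → acute
(26,16,22): 16²+22² = 740 > 676 = 26² → acute
(97,73,84): 73²+84² = 12385 > 9409 = 97² → acute
(108,45,117): 45²+108² = 13689 = 117² → right
(12,35,37): 12²+35² = 1369 = 37² → right
4 of the 6 are acute.

4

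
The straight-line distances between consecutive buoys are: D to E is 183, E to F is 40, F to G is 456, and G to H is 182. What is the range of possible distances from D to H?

51 ≤ DH ≤ 861

The maximum is all hops collinear in one direction: 183 + 40 + 456 + 182 = 861.
The longest hop is 456; the others sum to 405. Folding the others back against it leaves at least 456 − 405 = 51.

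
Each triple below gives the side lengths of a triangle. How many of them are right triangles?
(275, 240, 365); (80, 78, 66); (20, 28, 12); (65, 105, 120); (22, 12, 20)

1

(275,240,365): 240²+275² = 133225 = 365² → right
(80,78,66): 66²+78² = 10440 > 6400 = 80² → acute
(20,28,12): 12²+20² = 544 < 784 = 28² → obtuse
(65,105,120): 65²+105² = 15250 > 14400 = 120² → acute
(22,12,20): 12²+20² = 544 > 484 = 22² → acute
1 of the 5 is right.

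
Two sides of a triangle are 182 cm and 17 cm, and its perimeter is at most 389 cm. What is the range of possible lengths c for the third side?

Triangle inequality alone gives 165 < c < 199.
The perimeter condition gives c ≤ 389 − 182 − 17 = 190.
Intersecting the two: 165 < c ≤ 190.

165 < c ≤ 190 cm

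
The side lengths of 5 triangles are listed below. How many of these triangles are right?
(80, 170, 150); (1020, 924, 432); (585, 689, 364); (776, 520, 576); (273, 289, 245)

(80,170,150): 80²+150² = 28900 = 170² → right
(1020,924,432): 432²+924² = 1040400 = 1020² → right
(585,689,364): 364²+585² = 474721 = 689² → right
(776,520,576): 520²+576² = 602176 = 776² → right
(273,289,245): 245²+273² = 134554 > 83521 = 289² → acute
4 of the 5 are right.

4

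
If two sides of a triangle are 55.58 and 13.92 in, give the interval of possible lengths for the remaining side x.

By the triangle inequality, x must be less than 55.58 + 13.92 = 69.50 and greater than |55.58 − 13.92| = 41.66.

41.66 < x < 69.50 (in)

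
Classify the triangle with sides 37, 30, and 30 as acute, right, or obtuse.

acute

Compare the square of the longest side to the sum of squares of the other two: 30² + 30² = 1800 > 1369 = 37².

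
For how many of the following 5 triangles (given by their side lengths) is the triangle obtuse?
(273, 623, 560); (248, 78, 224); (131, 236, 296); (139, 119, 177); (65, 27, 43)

(273,623,560): 273²+560² = 388129 = 623² → right
(248,78,224): 78²+224² = 56260 < 61504 = 248² → obtuse
(131,236,296): 131²+236² = 72857 < 87616 = 296² → obtuse
(139,119,177): 119²+139² = 33482 > 31329 = 177² → acute
(65,27,43): 27²+43² = 2578 < 4225 = 65² → obtuse
3 of the 5 are obtuse.

3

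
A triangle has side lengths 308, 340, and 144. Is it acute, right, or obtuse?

Compare the square of the longest side to the sum of squares of the other two: 144² + 308² = 115600 = 340².

right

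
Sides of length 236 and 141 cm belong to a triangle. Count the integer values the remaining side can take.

281

The third side lies in the open interval (95, 377).
Integers from 96 to 376 inclusive: 376 − 96 + 1 = 281.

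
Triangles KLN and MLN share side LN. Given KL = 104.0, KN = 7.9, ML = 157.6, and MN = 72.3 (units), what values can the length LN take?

From triangle KLN: |104.0 − 7.9| < LN < 104.0 + 7.9, i.e. 96.1 < LN < 111.9.
From triangle MLN: 85.3 < LN < 229.9.
Both must hold, so LN lies in the intersection.

96.1 < LN < 111.9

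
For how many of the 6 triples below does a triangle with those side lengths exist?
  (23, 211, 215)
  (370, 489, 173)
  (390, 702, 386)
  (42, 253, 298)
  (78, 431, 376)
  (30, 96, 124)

(23,211,215): 23+211 > 215 → valid
(173,370,489): 173+370 > 489 → valid
(386,390,702): 386+390 > 702 → valid
(42,253,298): 42+253 ≤ 298 → not valid
(78,376,431): 78+376 > 431 → valid
(30,96,124): 30+96 > 124 → valid
5 of the 6 triples form a triangle.

5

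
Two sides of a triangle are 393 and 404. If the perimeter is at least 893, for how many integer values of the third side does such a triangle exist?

701

Triangle inequality: 11 < x < 797. Perimeter ≥ 893 gives x ≥ 893 − 393 − 404 = 96.
So 96 ≤ x < 797; integers 96 through 796: 701 values.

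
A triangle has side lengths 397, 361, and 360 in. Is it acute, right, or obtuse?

Compare the square of the longest side to the sum of squares of the other two: 360² + 361² = 259921 > 157609 = 397².

acute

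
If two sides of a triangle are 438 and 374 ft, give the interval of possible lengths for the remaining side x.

By the triangle inequality, x must be less than 438 + 374 = 812 and greater than |438 − 374| = 64.

64 < x < 812 (ft)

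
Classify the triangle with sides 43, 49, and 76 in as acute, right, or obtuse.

Compare the square of the longest side to the sum of squares of the other two: 43² + 49² = 4250 < 5776 = 76².

obtuse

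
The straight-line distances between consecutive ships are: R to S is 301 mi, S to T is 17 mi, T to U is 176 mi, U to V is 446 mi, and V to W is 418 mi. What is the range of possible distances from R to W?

0 ≤ RW ≤ 1358 mi

The maximum is all hops collinear in one direction: 301 + 17 + 176 + 446 + 418 = 1358.
The longest hop is 446; the others sum to 912. Since 446 ≤ 912, the path can fold back on itself completely, so the minimum distance is 0.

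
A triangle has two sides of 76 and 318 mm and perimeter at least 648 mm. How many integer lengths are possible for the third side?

140

Triangle inequality: 242 < x < 394. Perimeter ≥ 648 gives x ≥ 648 − 76 − 318 = 254.
So 254 ≤ x < 394; integers 254 through 393: 140 values.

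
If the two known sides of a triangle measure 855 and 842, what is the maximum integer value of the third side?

The third side must be strictly less than 855 + 842 = 1697.
The largest integer below 1697 is 1696.

1696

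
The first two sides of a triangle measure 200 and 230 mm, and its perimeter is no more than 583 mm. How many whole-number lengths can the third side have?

Triangle inequality: 30 < x < 430. Perimeter ≤ 583 gives x ≤ 583 − 200 − 230 = 153.
So 30 < x ≤ 153; integers 31 through 153: 123 values.

123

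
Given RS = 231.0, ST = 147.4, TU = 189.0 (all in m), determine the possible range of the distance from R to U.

0 ≤ RU ≤ 567.4 m

The maximum is all hops collinear in one direction: 231.0 + 147.4 + 189.0 = 567.4.
The longest hop is 231.0; the others sum to 336.4. Since 231.0 ≤ 336.4, the path can fold back on itself completely, so the minimum distance is 0.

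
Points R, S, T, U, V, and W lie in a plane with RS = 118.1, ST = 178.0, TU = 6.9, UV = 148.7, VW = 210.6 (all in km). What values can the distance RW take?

The maximum is all hops collinear in one direction: 118.1 + 178.0 + 6.9 + 148.7 + 210.6 = 662.3.
The longest hop is 210.6; the others sum to 451.7. Since 210.6 ≤ 451.7, the path can fold back on itself completely, so the minimum distance is 0.

0 ≤ RW ≤ 662.3 km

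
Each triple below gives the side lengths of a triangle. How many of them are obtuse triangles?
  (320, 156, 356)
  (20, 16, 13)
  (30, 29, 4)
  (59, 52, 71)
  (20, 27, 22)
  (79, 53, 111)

2

(320,156,356): 156²+320² = 126736 = 356² → right
(20,16,13): 13²+16² = 425 > 400 = 20² → acute
(30,29,4): 4²+29² = 857 < 900 = 30² → obtuse
(59,52,71): 52²+59² = 6185 > 5041 = 71² → acute
(20,27,22): 20²+22² = 884 > 729 = 27² → acute
(79,53,111): 53²+79² = 9050 < 12321 = 111² → obtuse
2 of the 6 are obtuse.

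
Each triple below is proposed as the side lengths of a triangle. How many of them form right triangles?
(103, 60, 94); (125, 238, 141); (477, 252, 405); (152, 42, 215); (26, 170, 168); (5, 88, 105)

(103,60,94): 60²+94² = 12436 > 10609 = 103² → acute
(125,238,141): 125²+141² = 35506 < 56644 = 238² → obtuse
(477,252,405): 252²+405² = 227529 = 477² → right
(152,42,215): 42+152 ≤ 215, not a triangle
(26,170,168): 26²+168² = 28900 = 170² → right
(5,88,105): 5+88 ≤ 105, not a triangle
2 of the 6 are right.

2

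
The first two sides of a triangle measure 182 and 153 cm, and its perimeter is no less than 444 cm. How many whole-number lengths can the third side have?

Triangle inequality: 29 < x < 335. Perimeter ≥ 444 gives x ≥ 444 − 182 − 153 = 109.
So 109 ≤ x < 335; integers 109 through 334: 226 values.

226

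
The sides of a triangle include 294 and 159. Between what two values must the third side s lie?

By the triangle inequality, s must be less than 294 + 159 = 453 and greater than |294 − 159| = 135.

135 < s < 453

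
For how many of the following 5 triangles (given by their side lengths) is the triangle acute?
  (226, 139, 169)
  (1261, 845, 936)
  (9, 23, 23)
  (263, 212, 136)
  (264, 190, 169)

1

(226,139,169): 139²+169² = 47882 < 51076 = 226² → obtuse
(1261,845,936): 845²+936² = 1590121 = 1261² → right
(9,23,23): 9²+23² = 610 > 529 = 23² → acute
(263,212,136): 136²+212² = 63440 < 69169 = 263² → obtuse
(264,190,169): 169²+190² = 64661 < 69696 = 264² → obtuse
1 of the 5 is acute.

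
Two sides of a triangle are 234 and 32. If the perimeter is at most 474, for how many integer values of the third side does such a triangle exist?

6

Triangle inequality: 202 < x < 266. Perimeter ≤ 474 gives x ≤ 474 − 234 − 32 = 208.
So 202 < x ≤ 208; integers 203 through 208: 6 values.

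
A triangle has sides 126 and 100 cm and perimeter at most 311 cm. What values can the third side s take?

Triangle inequality alone gives 26 < s < 226.
The perimeter condition gives s ≤ 311 − 126 − 100 = 85.
Intersecting the two: 26 < s ≤ 85.

26 < s ≤ 85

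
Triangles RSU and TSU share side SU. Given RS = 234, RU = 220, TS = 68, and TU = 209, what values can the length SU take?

From triangle RSU: |234 − 220| < SU < 234 + 220, i.e. 14 < SU < 454.
From triangle TSU: 141 < SU < 277.
Both must hold, so SU lies in the intersection.

141 < SU < 277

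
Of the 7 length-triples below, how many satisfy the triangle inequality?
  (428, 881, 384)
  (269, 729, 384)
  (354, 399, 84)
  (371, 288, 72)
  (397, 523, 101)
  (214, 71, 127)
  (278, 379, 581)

2

(384,428,881): 384+428 ≤ 881 → not valid
(269,384,729): 269+384 ≤ 729 → not valid
(84,354,399): 84+354 > 399 → valid
(72,288,371): 72+288 ≤ 371 → not valid
(101,397,523): 101+397 ≤ 523 → not valid
(71,127,214): 71+127 ≤ 214 → not valid
(278,379,581): 278+379 > 581 → valid
2 of the 7 triples form a triangle.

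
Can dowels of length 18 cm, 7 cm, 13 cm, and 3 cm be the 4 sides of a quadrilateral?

A quadrilateral exists iff every side is shorter than the sum of the others — equivalently, the longest side is less than the sum of the rest.
Longest side 18 < 23 (sum of the remaining 3), so yes.

Yes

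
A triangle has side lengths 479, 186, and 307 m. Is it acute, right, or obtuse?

Compare the square of the longest side to the sum of squares of the other two: 186² + 307² = 128845 < 229441 = 479².

obtuse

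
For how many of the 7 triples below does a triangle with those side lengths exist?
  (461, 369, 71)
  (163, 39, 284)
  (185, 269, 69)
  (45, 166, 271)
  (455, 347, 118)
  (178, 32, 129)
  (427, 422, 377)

(71,369,461): 71+369 ≤ 461 → not valid
(39,163,284): 39+163 ≤ 284 → not valid
(69,185,269): 69+185 ≤ 269 → not valid
(45,166,271): 45+166 ≤ 271 → not valid
(118,347,455): 118+347 > 455 → valid
(32,129,178): 32+129 ≤ 178 → not valid
(377,422,427): 377+422 > 427 → valid
2 of the 7 triples form a triangle.

2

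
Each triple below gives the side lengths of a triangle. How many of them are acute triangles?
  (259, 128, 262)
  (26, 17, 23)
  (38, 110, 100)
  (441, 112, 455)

(259,128,262): 128²+259² = 83465 > 68644 = 262² → acute
(26,17,23): 17²+23² = 818 > 676 = 26² → acute
(38,110,100): 38²+100² = 11444 < 12100 = 110² → obtuse
(441,112,455): 112²+441² = 207025 = 455² → right
2 of the 4 are acute.

2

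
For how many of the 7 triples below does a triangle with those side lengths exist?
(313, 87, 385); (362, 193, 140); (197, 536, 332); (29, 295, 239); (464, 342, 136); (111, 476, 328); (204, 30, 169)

(87,313,385): 87+313 > 385 → valid
(140,193,362): 140+193 ≤ 362 → not valid
(197,332,536): 197+332 ≤ 536 → not valid
(29,239,295): 29+239 ≤ 295 → not valid
(136,342,464): 136+342 > 464 → valid
(111,328,476): 111+328 ≤ 476 → not valid
(30,169,204): 30+169 ≤ 204 → not valid
2 of the 7 triples form a triangle.

2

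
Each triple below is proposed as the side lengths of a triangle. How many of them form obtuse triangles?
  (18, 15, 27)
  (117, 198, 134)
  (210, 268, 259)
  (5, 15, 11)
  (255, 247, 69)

(18,15,27): 15²+18² = 549 < 729 = 27² → obtuse
(117,198,134): 117²+134² = 31645 < 39204 = 198² → obtuse
(210,268,259): 210²+259² = 111181 > 71824 = 268² → acute
(5,15,11): 5²+11² = 146 < 225 = 15² → obtuse
(255,247,69): 69²+247² = 65770 > 65025 = 255² → acute
3 of the 5 are obtuse.

3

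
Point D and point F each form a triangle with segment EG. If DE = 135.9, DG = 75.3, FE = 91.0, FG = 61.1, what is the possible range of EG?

From triangle DEG: |135.9 − 75.3| < EG < 135.9 + 75.3, i.e. 60.6 < EG < 211.2.
From triangle FEG: 29.9 < EG < 152.1.
Both must hold, so EG lies in the intersection.

60.6 < EG < 152.1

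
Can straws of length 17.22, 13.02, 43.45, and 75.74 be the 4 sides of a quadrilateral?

For a quadrilateral, each side must be shorter than the sum of the others.
Here the longest side is 75.74, but the remaining 3 sides sum to only 73.69.

No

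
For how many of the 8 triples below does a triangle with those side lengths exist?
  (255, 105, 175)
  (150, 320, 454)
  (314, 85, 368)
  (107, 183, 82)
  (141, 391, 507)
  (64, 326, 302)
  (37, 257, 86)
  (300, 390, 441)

7

(105,175,255): 105+175 > 255 → valid
(150,320,454): 150+320 > 454 → valid
(85,314,368): 85+314 > 368 → valid
(82,107,183): 82+107 > 183 → valid
(141,391,507): 141+391 > 507 → valid
(64,302,326): 64+302 > 326 → valid
(37,86,257): 37+86 ≤ 257 → not valid
(300,390,441): 300+390 > 441 → valid
7 of the 8 triples form a triangle.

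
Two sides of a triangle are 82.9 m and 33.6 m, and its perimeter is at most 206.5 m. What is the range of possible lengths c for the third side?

Triangle inequality alone gives 49.3 < c < 116.5.
The perimeter condition gives c ≤ 206.5 − 82.9 − 33.6 = 90.0.
Intersecting the two: 49.3 < c ≤ 90.0.

49.3 < c ≤ 90.0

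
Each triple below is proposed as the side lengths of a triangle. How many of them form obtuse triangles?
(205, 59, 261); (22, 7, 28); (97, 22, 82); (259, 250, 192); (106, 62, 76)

4

(205,59,261): 59²+205² = 45506 < 68121 = 261² → obtuse
(22,7,28): 7²+22² = 533 < 784 = 28² → obtuse
(97,22,82): 22²+82² = 7208 < 9409 = 97² → obtuse
(259,250,192): 192²+250² = 99364 > 67081 = 259² → acute
(106,62,76): 62²+76² = 9620 < 11236 = 106² → obtuse
4 of the 5 are obtuse.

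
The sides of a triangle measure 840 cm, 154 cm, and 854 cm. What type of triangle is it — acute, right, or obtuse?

Compare the square of the longest side to the sum of squares of the other two: 154² + 840² = 729316 = 854².

right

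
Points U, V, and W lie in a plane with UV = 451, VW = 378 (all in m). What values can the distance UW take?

By the triangle inequality, |451 − 378| ≤ UW ≤ 451 + 378.

73 ≤ UW ≤ 829 m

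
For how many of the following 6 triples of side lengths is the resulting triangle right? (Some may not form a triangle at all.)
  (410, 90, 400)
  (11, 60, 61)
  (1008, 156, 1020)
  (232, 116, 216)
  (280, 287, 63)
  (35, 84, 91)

(410,90,400): 90²+400² = 168100 = 410² → right
(11,60,61): 11²+60² = 3721 = 61² → right
(1008,156,1020): 156²+1008² = 1040400 = 1020² → right
(232,116,216): 116²+216² = 60112 > 53824 = 232² → acute
(280,287,63): 63²+280² = 82369 = 287² → right
(35,84,91): 35²+84² = 8281 = 91² → right
5 of the 6 are right.

5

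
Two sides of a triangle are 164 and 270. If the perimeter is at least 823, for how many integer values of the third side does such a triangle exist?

Triangle inequality: 106 < x < 434. Perimeter ≥ 823 gives x ≥ 823 − 164 − 270 = 389.
So 389 ≤ x < 434; integers 389 through 433: 45 values.

45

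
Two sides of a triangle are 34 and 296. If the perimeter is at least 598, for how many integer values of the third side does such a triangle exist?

Triangle inequality: 262 < x < 330. Perimeter ≥ 598 gives x ≥ 598 − 34 − 296 = 268.
So 268 ≤ x < 330; integers 268 through 329: 62 values.

62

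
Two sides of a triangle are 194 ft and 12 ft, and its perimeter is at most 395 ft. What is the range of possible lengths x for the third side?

182 < x ≤ 189

Triangle inequality alone gives 182 < x < 206.
The perimeter condition gives x ≤ 395 − 194 − 12 = 189.
Intersecting the two: 182 < x ≤ 189.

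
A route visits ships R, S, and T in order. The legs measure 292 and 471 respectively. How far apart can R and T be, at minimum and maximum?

By the triangle inequality, |292 − 471| ≤ RT ≤ 292 + 471.

179 ≤ RT ≤ 763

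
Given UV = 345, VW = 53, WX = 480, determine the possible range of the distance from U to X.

The maximum is all hops collinear in one direction: 345 + 53 + 480 = 878.
The longest hop is 480; the others sum to 398. Folding the others back against it leaves at least 480 − 398 = 82.

82 ≤ UX ≤ 878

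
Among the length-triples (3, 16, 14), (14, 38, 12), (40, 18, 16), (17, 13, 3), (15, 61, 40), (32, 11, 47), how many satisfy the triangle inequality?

(3,14,16): 3+14 > 16 → valid
(12,14,38): 12+14 ≤ 38 → not valid
(16,18,40): 16+18 ≤ 40 → not valid
(3,13,17): 3+13 ≤ 17 → not valid
(15,40,61): 15+40 ≤ 61 → not valid
(11,32,47): 11+32 ≤ 47 → not valid
1 of the 6 triples forms a triangle.

1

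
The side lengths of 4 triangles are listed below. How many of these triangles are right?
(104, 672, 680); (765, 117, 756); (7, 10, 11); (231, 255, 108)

(104,672,680): 104²+672² = 462400 = 680² → right
(765,117,756): 117²+756² = 585225 = 765² → right
(7,10,11): 7²+10² = 149 > 121 = 11² → acute
(231,255,108): 108²+231² = 65025 = 255² → right
3 of the 4 are right.

3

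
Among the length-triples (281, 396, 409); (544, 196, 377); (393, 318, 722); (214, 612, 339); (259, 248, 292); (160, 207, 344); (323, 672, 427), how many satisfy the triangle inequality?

(281,396,409): 281+396 > 409 → valid
(196,377,544): 196+377 > 544 → valid
(318,393,722): 318+393 ≤ 722 → not valid
(214,339,612): 214+339 ≤ 612 → not valid
(248,259,292): 248+259 > 292 → valid
(160,207,344): 160+207 > 344 → valid
(323,427,672): 323+427 > 672 → valid
5 of the 7 triples form a triangle.

5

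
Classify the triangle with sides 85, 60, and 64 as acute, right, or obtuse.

Compare the square of the longest side to the sum of squares of the other two: 60² + 64² = 7696 > 7225 = 85².

acute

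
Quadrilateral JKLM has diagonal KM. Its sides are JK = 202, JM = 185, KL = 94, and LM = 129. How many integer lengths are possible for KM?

From triangle JKM: 17 < KM < 387.
From triangle LKM: 35 < KM < 223.
Intersection: 35 < KM < 223, so integers 36 through 222: 187 values.

187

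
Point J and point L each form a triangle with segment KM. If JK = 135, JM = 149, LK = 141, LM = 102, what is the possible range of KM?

From triangle JKM: |135 − 149| < KM < 135 + 149, i.e. 14 < KM < 284.
From triangle LKM: 39 < KM < 243.
Both must hold, so KM lies in the intersection.

39 < KM < 243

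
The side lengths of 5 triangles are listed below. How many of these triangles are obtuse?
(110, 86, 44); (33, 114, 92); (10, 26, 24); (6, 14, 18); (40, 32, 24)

(110,86,44): 44²+86² = 9332 < 12100 = 110² → obtuse
(33,114,92): 33²+92² = 9553 < 12996 = 114² → obtuse
(10,26,24): 10²+24² = 676 = 26² → right
(6,14,18): 6²+14² = 232 < 324 = 18² → obtuse
(40,32,24): 24²+32² = 1600 = 40² → right
3 of the 5 are obtuse.

3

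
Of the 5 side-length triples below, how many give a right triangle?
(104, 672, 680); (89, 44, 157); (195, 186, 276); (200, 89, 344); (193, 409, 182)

1

(104,672,680): 104²+672² = 462400 = 680² → right
(89,44,157): 44+89 ≤ 157, not a triangle
(195,186,276): 186²+195² = 72621 < 76176 = 276² → obtuse
(200,89,344): 89+200 ≤ 344, not a triangle
(193,409,182): 182+193 ≤ 409, not a triangle
1 of the 5 is right.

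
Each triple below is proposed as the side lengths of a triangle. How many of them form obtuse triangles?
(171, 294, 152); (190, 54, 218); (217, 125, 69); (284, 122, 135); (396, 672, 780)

(171,294,152): 152²+171² = 52345 < 86436 = 294² → obtuse
(190,54,218): 54²+190² = 39016 < 47524 = 218² → obtuse
(217,125,69): 69+125 ≤ 217, not a triangle
(284,122,135): 122+135 ≤ 284, not a triangle
(396,672,780): 396²+672² = 608400 = 780² → right
2 of the 5 are obtuse.

2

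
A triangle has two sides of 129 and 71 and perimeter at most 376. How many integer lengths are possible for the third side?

Triangle inequality: 58 < x < 200. Perimeter ≤ 376 gives x ≤ 376 − 129 − 71 = 176.
So 58 < x ≤ 176; integers 59 through 176: 118 values.

118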